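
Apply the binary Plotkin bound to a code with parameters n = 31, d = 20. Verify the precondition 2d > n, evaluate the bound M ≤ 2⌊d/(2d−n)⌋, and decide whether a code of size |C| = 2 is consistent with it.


Plotkin bound M ≤ 4; given |C| = 2 ≤ bound (satisfied).

Check applicability: 2d = 40, n = 31.
2d − n = 9 > 0, so Plotkin applies.
Compute d/(2d−n) = 20/9 ≈ 2.2222.
⌊d/(2d−n)⌋ = 2.
Plotkin bound: M ≤ 2·2 = 4.
Given |C| = 2, check: satisfied.
This |C| is below the Plotkin bound.


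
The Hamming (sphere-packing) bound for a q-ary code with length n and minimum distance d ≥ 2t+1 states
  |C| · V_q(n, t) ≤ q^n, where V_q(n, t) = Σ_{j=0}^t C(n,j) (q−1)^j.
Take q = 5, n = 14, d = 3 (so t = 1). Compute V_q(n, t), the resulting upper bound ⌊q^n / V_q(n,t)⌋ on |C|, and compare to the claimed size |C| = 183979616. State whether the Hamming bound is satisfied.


V_q(n, t) = 57, q^n = 6103515625, Hamming bound = 107079221, |C| = 183979616 > bound (violated).

Step 1: Compute V_q(n, t) = Σ_{j=0}^1 C(n, j) (q−1)^j.
  j = 0: C(14,0)·(4)^0 = 1·1 = 1.
  j = 1: C(14,1)·(4)^1 = 14·4 = 56.
  V_q(n, t) = 1 + 56 = 57.
Step 2: q^n = 5^14 = 6103515625.
Step 3: Hamming bound ⌊q^n / V_q(n,t)⌋ = ⌊6103515625/57⌋ = 107079221.
Step 4: Compare |C| = 183979616 to 107079221: violated.
The claimed |C| lies above the Hamming bound, so no 5-ary code of length 14 with d ≥ 3 can have 183979616 codewords.


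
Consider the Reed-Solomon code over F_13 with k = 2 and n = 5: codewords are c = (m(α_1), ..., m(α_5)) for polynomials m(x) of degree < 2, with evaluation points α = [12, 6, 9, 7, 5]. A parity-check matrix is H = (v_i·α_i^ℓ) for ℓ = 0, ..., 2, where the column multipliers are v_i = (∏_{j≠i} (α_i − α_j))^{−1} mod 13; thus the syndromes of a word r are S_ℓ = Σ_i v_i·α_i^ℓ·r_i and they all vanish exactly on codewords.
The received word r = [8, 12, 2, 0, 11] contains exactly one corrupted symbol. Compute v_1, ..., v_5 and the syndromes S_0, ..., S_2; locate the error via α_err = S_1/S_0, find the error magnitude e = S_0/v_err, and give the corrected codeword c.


S = (7, 6, 7), error at position 1, error magnitude e = 3, c = [5, 12, 2, 0, 11].

Step 1: column multipliers v_i = (∏_{j≠i}(α_i − α_j))^{−1} mod 13.
  i = 1 (α = 12): (12−6)(12−9)(12−7)(12−5) = 6·3·5·7 = 630 ≡ 6, so v_1 = 6^{−1} = 11 (mod 13).
  i = 2 (α = 6): (6−12)(6−9)(6−7)(6−5) = (−6)·(−3)·(−1)·1 = −18 ≡ 8, so v_2 = 8^{−1} = 5 (mod 13).
  i = 3 (α = 9): (9−12)(9−6)(9−7)(9−5) = (−3)·3·2·4 = −72 ≡ 6, so v_3 = 6^{−1} = 11 (mod 13).
  i = 4 (α = 7): (7−12)(7−6)(7−9)(7−5) = (−5)·1·(−2)·2 = 20 ≡ 7, so v_4 = 7^{−1} = 2 (mod 13).
  i = 5 (α = 5): (5−12)(5−6)(5−9)(5−7) = (−7)·(−1)·(−4)·(−2) = 56 ≡ 4, so v_5 = 4^{−1} = 10 (mod 13).
  v = [11, 5, 11, 2, 10].
Step 2: syndromes of r = [8, 12, 2, 0, 11] (all sums mod 13).
  S_0 = Σ v_i r_i = 11·8 + 5·12 + 11·2 + 2·0 + 10·11 = 280 ≡ 7.
  S_1 = Σ v_i α_i r_i = 11·12·8 + 5·6·12 + 11·9·2 + 2·7·0 + 10·5·11 = 2164 ≡ 6.
  α_i^2 mod 13 = [1, 10, 3, 10, 12].
  S_2 = Σ v_i α_i^2 r_i = 11·1·8 + 5·10·12 + 11·3·2 + 2·10·0 + 10·12·11 = 2074 ≡ 7.
  S = (7, 6, 7) ≠ 0, so r is not a codeword (an error is present).
Step 3: locate the error. For a single error e at position i, S_ℓ = v_i·e·α_i^ℓ, so α_err = S_1/S_0.
  S_0^{−1} = 7^{−1} = 2 (mod 13), so α_err = 6·2 = 12 ≡ 12 = α_1. Error position i = 1.
  Consistency check: S_2/S_1 = 7·11 = 77 ≡ 12 = α_err ✓ (single-error assumption holds).
Step 4: error magnitude e = S_0/v_1 = S_0·∏_{j≠1}(α_1 − α_j) = 7·6 = 42 ≡ 3 (mod 13).
Step 5: correct position 1: c_1 = r_1 − e = 8 − 3 ≡ 5 (mod 13). Hence c = [5, 12, 2, 0, 11].
  Check: interpolating c through the α_i gives m(x) = 6 + 1·x (degree < 2) with m(α_i) = c_i for every i, so c is indeed a codeword.


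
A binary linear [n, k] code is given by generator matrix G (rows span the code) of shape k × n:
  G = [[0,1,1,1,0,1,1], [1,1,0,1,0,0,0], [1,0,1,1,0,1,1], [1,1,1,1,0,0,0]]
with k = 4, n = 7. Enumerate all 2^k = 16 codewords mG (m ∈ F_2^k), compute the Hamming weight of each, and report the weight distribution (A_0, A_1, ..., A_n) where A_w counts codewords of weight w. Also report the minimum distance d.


Weight distribution: A_0 = 1, A_1 = 2, A_2 = 2, A_3 = 4, A_4 = 5, A_5 = 2. Minimum distance d = 1.

Enumerate all 2^4 = 16 messages m ∈ F_2^4.
For each, compute codeword c = mG in F_2^7, then tally its weight.
  m = 0000 → c = 0000000, weight = 0.
  m = 1000 → c = 0111011, weight = 5.
  m = 0100 → c = 1101000, weight = 3.
  m = 1100 → c = 1010011, weight = 4.
  m = 0010 → c = 1011011, weight = 5.
  m = 1010 → c = 1100000, weight = 2.
  m = 0110 → c = 0110011, weight = 4.
  m = 1110 → c = 0001000, weight = 1.
  m = 0001 → c = 1111000, weight = 4.
  m = 1001 → c = 1000011, weight = 3.
  m = 0101 → c = 0010000, weight = 1.
  m = 1101 → c = 0101011, weight = 4.
  m = 0011 → c = 0100011, weight = 3.
  m = 1011 → c = 0011000, weight = 2.
  m = 0111 → c = 1001011, weight = 4.
  m = 1111 → c = 1110000, weight = 3.
Tally weights:
  weight 0: 1 codewords.
  weight 1: 2 codewords.
  weight 2: 2 codewords.
  weight 3: 4 codewords.
  weight 4: 5 codewords.
  weight 5: 2 codewords.
Minimum distance d = smallest w > 0 with A_w > 0 = 1.
Sanity: Σ A_w = 16 = 2^4 = 16 ✓.


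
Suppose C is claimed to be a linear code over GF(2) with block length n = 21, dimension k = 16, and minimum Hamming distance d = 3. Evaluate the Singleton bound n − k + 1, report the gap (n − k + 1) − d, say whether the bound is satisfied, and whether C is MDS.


Singleton RHS = n − k + 1 = 6, slack = 3, bound satisfied, not MDS.

Singleton bound: d ≤ n − k + 1.
Here n = 21, k = 16, so n − k + 1 = 6.
Given d = 3, check d ≤ 6: YES.
Slack = (n − k + 1) − d = 3.
The code is NOT MDS (slack = 3 > 0).
Description: the claimed parameters are [21, 16, 3]_2; such a code would be non-MDS.


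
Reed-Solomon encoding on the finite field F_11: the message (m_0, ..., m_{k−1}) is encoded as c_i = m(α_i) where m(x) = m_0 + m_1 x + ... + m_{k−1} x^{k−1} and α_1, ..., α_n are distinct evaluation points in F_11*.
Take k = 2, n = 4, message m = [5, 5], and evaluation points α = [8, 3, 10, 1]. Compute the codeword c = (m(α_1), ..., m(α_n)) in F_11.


c = [1, 9, 0, 10]

Message polynomial: m(x) = 5 + 5·x (mod 11).
For each evaluation point α_i, compute m(α_i) mod 11:
  α_1 = 8: Horner steps 5 → 1, so m(8) = 1.
  α_2 = 3: Horner steps 5 → 9, so m(3) = 9.
  α_3 = 10: Horner steps 5 → 0, so m(10) = 0.
  α_4 = 1: Horner steps 5 → 10, so m(1) = 10.
Codeword c = [1, 9, 0, 10] ∈ F_11^4.


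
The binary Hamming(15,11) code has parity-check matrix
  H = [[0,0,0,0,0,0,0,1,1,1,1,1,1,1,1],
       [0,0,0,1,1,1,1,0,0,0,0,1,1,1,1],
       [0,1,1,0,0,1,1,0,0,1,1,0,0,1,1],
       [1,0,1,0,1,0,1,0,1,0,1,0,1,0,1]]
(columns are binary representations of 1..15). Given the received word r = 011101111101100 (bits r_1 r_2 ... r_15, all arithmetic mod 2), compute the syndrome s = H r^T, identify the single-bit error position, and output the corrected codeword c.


s = (1, 1, 1, 0)^T, error position = 14, corrected codeword c = 011101111101110

Compute s = H r^T mod 2 one row at a time:
  s_1 = 1 + 1 + 1 + 0 + 1 + 1 + 0 + 0 = 5 ≡ 1 (mod 2).
  s_2 = 1 + 0 + 1 + 1 + 1 + 1 + 0 + 0 = 5 ≡ 1 (mod 2).
  s_3 = 1 + 1 + 1 + 1 + 1 + 0 + 0 + 0 = 5 ≡ 1 (mod 2).
  s_4 = 0 + 1 + 0 + 1 + 1 + 0 + 1 + 0 = 4 ≡ 0 (mod 2).
s = (1, 1, 1, 0)^T — this equals column 14 of H (binary 1110), so error is at position 14.
Correct: flip bit 14 of r = 011101111101100 to get c = 011101111101110.


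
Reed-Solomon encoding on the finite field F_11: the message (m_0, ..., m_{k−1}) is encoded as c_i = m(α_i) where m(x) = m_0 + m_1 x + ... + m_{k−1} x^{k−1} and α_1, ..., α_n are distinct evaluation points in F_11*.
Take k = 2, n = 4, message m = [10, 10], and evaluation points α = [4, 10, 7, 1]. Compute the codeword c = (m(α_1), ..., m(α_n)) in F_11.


c = [6, 0, 3, 9]

Message polynomial: m(x) = 10 + 10·x (mod 11).
For each evaluation point α_i, compute m(α_i) mod 11:
  α_1 = 4: Horner steps 10 → 6, so m(4) = 6.
  α_2 = 10: Horner steps 10 → 0, so m(10) = 0.
  α_3 = 7: Horner steps 10 → 3, so m(7) = 3.
  α_4 = 1: Horner steps 10 → 9, so m(1) = 9.
Codeword c = [6, 0, 3, 9] ∈ F_11^4.


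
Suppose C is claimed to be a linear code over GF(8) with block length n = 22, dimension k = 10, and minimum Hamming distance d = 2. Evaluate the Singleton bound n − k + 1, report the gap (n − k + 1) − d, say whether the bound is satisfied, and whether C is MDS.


Singleton RHS = n − k + 1 = 13, slack = 11, bound satisfied, not MDS.

Singleton bound: d ≤ n − k + 1.
Here n = 22, k = 10, so n − k + 1 = 13.
Given d = 2, check d ≤ 13: YES.
Slack = (n − k + 1) − d = 11.
The code is NOT MDS (slack = 11 > 0).
Description: the claimed parameters are [22, 10, 2]_8; such a code would be non-MDS.


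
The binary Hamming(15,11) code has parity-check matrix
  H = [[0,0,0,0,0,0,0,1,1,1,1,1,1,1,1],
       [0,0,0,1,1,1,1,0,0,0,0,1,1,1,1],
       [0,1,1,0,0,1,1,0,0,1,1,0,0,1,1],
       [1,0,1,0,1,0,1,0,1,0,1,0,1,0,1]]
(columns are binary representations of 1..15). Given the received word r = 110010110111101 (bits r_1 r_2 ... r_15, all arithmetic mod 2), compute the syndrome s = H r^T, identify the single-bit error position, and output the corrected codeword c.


s = (0, 1, 1, 0)^T, error position = 6, corrected codeword c = 110011110111101

Compute s = H r^T mod 2 one row at a time:
  s_1 = 1 + 0 + 1 + 1 + 1 + 1 + 0 + 1 = 6 ≡ 0 (mod 2).
  s_2 = 0 + 1 + 0 + 1 + 1 + 1 + 0 + 1 = 5 ≡ 1 (mod 2).
  s_3 = 1 + 0 + 0 + 1 + 1 + 1 + 0 + 1 = 5 ≡ 1 (mod 2).
  s_4 = 1 + 0 + 1 + 1 + 0 + 1 + 1 + 1 = 6 ≡ 0 (mod 2).
s = (0, 1, 1, 0)^T — this equals column 6 of H (binary 0110), so error is at position 6.
Correct: flip bit 6 of r = 110010110111101 to get c = 110011110111101.


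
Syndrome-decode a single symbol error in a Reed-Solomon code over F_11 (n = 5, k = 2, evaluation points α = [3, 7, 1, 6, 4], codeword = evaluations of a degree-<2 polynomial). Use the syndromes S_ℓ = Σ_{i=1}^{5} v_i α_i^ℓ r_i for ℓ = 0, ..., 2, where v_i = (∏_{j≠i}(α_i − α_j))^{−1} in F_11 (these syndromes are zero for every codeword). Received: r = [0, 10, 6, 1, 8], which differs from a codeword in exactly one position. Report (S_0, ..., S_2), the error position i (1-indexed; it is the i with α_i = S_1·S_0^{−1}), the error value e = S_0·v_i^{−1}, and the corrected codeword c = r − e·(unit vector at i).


S = (7, 9, 10), error at position 4, error magnitude e = 10, c = [0, 10, 6, 2, 8].

Step 1: column multipliers v_i = (∏_{j≠i}(α_i − α_j))^{−1} mod 11.
  i = 1 (α = 3): (3−7)(3−1)(3−6)(3−4) = (−4)·2·(−3)·(−1) = −24 ≡ 9, so v_1 = 9^{−1} = 5 (mod 11).
  i = 2 (α = 7): (7−3)(7−1)(7−6)(7−4) = 4·6·1·3 = 72 ≡ 6, so v_2 = 6^{−1} = 2 (mod 11).
  i = 3 (α = 1): (1−3)(1−7)(1−6)(1−4) = (−2)·(−6)·(−5)·(−3) = 180 ≡ 4, so v_3 = 4^{−1} = 3 (mod 11).
  i = 4 (α = 6): (6−3)(6−7)(6−1)(6−4) = 3·(−1)·5·2 = −30 ≡ 3, so v_4 = 3^{−1} = 4 (mod 11).
  i = 5 (α = 4): (4−3)(4−7)(4−1)(4−6) = 1·(−3)·3·(−2) = 18 ≡ 7, so v_5 = 7^{−1} = 8 (mod 11).
  v = [5, 2, 3, 4, 8].
Step 2: syndromes of r = [0, 10, 6, 1, 8] (all sums mod 11).
  S_0 = Σ v_i r_i = 5·0 + 2·10 + 3·6 + 4·1 + 8·8 = 106 ≡ 7.
  S_1 = Σ v_i α_i r_i = 5·3·0 + 2·7·10 + 3·1·6 + 4·6·1 + 8·4·8 = 438 ≡ 9.
  α_i^2 mod 11 = [9, 5, 1, 3, 5].
  S_2 = Σ v_i α_i^2 r_i = 5·9·0 + 2·5·10 + 3·1·6 + 4·3·1 + 8·5·8 = 450 ≡ 10.
  S = (7, 9, 10) ≠ 0, so r is not a codeword (an error is present).
Step 3: locate the error. For a single error e at position i, S_ℓ = v_i·e·α_i^ℓ, so α_err = S_1/S_0.
  S_0^{−1} = 7^{−1} = 8 (mod 11), so α_err = 9·8 = 72 ≡ 6 = α_4. Error position i = 4.
  Consistency check: S_2/S_1 = 10·5 = 50 ≡ 6 = α_err ✓ (single-error assumption holds).
Step 4: error magnitude e = S_0/v_4 = S_0·∏_{j≠4}(α_4 − α_j) = 7·3 = 21 ≡ 10 (mod 11).
Step 5: correct position 4: c_4 = r_4 − e = 1 − 10 ≡ 2 (mod 11). Hence c = [0, 10, 6, 2, 8].
  Check: interpolating c through the α_i gives m(x) = 9 + 8·x (degree < 2) with m(α_i) = c_i for every i, so c is indeed a codeword.


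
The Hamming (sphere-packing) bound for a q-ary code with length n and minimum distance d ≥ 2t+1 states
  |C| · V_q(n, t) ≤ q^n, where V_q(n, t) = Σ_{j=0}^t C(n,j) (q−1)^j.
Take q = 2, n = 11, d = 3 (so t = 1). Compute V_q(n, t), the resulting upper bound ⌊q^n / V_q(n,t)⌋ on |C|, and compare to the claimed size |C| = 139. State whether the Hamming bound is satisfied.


V_q(n, t) = 12, q^n = 2048, Hamming bound = 170, |C| = 139 ≤ bound (satisfied).

Step 1: Compute V_q(n, t) = Σ_{j=0}^1 C(n, j) (q−1)^j.
  j = 0: C(11,0)·(1)^0 = 1·1 = 1.
  j = 1: C(11,1)·(1)^1 = 11·1 = 11.
  V_q(n, t) = 1 + 11 = 12.
Step 2: q^n = 2^11 = 2048.
Step 3: Hamming bound ⌊q^n / V_q(n,t)⌋ = ⌊2048/12⌋ = 170.
Step 4: Compare |C| = 139 to 170: satisfied.
The claimed |C| lies below the Hamming bound.


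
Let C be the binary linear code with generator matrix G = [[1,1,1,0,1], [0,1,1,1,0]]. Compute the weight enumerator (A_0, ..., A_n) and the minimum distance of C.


Weight distribution: A_0 = 1, A_3 = 2, A_4 = 1. Minimum distance d = 3.

Enumerate all 2^2 = 4 messages m ∈ F_2^2.
For each, compute codeword c = mG in F_2^5, then tally its weight.
  m = 00 → c = 00000, weight = 0.
  m = 10 → c = 11101, weight = 4.
  m = 01 → c = 01110, weight = 3.
  m = 11 → c = 10011, weight = 3.
Tally weights:
  weight 0: 1 codewords.
  weight 3: 2 codewords.
  weight 4: 1 codewords.
Minimum distance d = smallest w > 0 with A_w > 0 = 3.
Sanity: Σ A_w = 4 = 2^2 = 4 ✓.


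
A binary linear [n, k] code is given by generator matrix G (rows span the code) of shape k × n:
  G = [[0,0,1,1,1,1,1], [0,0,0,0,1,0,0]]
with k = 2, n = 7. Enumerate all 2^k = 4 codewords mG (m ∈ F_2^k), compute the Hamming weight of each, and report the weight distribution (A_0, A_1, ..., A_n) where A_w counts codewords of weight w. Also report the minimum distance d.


Weight distribution: A_0 = 1, A_1 = 1, A_4 = 1, A_5 = 1. Minimum distance d = 1.

Enumerate all 2^2 = 4 messages m ∈ F_2^2.
For each, compute codeword c = mG in F_2^7, then tally its weight.
  m = 00 → c = 0000000, weight = 0.
  m = 10 → c = 0011111, weight = 5.
  m = 01 → c = 0000100, weight = 1.
  m = 11 → c = 0011011, weight = 4.
Tally weights:
  weight 0: 1 codewords.
  weight 1: 1 codewords.
  weight 4: 1 codewords.
  weight 5: 1 codewords.
Minimum distance d = smallest w > 0 with A_w > 0 = 1.
Sanity: Σ A_w = 4 = 2^2 = 4 ✓.


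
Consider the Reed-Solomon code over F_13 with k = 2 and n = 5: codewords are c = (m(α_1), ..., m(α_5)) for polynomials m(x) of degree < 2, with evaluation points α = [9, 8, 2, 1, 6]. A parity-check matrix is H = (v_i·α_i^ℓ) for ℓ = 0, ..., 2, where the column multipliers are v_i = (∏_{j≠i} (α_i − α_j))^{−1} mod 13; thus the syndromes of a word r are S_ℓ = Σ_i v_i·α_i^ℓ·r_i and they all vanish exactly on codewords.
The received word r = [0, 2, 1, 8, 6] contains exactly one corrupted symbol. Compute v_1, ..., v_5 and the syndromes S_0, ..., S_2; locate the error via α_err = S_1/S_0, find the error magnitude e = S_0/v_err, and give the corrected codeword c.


S = (10, 10, 10), error at position 4, error magnitude e = 5, c = [0, 2, 1, 3, 6].

Step 1: column multipliers v_i = (∏_{j≠i}(α_i − α_j))^{−1} mod 13.
  i = 1 (α = 9): (9−8)(9−2)(9−1)(9−6) = 1·7·8·3 = 168 ≡ 12, so v_1 = 12^{−1} = 12 (mod 13).
  i = 2 (α = 8): (8−9)(8−2)(8−1)(8−6) = (−1)·6·7·2 = −84 ≡ 7, so v_2 = 7^{−1} = 2 (mod 13).
  i = 3 (α = 2): (2−9)(2−8)(2−1)(2−6) = (−7)·(−6)·1·(−4) = −168 ≡ 1, so v_3 = 1^{−1} = 1 (mod 13).
  i = 4 (α = 1): (1−9)(1−8)(1−2)(1−6) = (−8)·(−7)·(−1)·(−5) = 280 ≡ 7, so v_4 = 7^{−1} = 2 (mod 13).
  i = 5 (α = 6): (6−9)(6−8)(6−2)(6−1) = (−3)·(−2)·4·5 = 120 ≡ 3, so v_5 = 3^{−1} = 9 (mod 13).
  v = [12, 2, 1, 2, 9].
Step 2: syndromes of r = [0, 2, 1, 8, 6] (all sums mod 13).
  S_0 = Σ v_i r_i = 12·0 + 2·2 + 1·1 + 2·8 + 9·6 = 75 ≡ 10.
  S_1 = Σ v_i α_i r_i = 12·9·0 + 2·8·2 + 1·2·1 + 2·1·8 + 9·6·6 = 374 ≡ 10.
  α_i^2 mod 13 = [3, 12, 4, 1, 10].
  S_2 = Σ v_i α_i^2 r_i = 12·3·0 + 2·12·2 + 1·4·1 + 2·1·8 + 9·10·6 = 608 ≡ 10.
  S = (10, 10, 10) ≠ 0, so r is not a codeword (an error is present).
Step 3: locate the error. For a single error e at position i, S_ℓ = v_i·e·α_i^ℓ, so α_err = S_1/S_0.
  S_0^{−1} = 10^{−1} = 4 (mod 13), so α_err = 10·4 = 40 ≡ 1 = α_4. Error position i = 4.
  Consistency check: S_2/S_1 = 10·4 = 40 ≡ 1 = α_err ✓ (single-error assumption holds).
Step 4: error magnitude e = S_0/v_4 = S_0·∏_{j≠4}(α_4 − α_j) = 10·7 = 70 ≡ 5 (mod 13).
Step 5: correct position 4: c_4 = r_4 − e = 8 − 5 ≡ 3 (mod 13). Hence c = [0, 2, 1, 3, 6].
  Check: interpolating c through the α_i gives m(x) = 5 + 11·x (degree < 2) with m(α_i) = c_i for every i, so c is indeed a codeword.


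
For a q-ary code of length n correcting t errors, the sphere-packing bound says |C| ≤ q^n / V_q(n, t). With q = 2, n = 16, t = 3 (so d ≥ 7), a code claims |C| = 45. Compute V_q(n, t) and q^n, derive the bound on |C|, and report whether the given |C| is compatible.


V_q(n, t) = 697, q^n = 65536, Hamming bound = 94, |C| = 45 ≤ bound (satisfied).

Step 1: Compute V_q(n, t) = Σ_{j=0}^3 C(n, j) (q−1)^j.
  j = 0: C(16,0)·(1)^0 = 1·1 = 1.
  j = 1: C(16,1)·(1)^1 = 16·1 = 16.
  j = 2: C(16,2)·(1)^2 = 120·1 = 120.
  j = 3: C(16,3)·(1)^3 = 560·1 = 560.
  V_q(n, t) = 1 + 16 + 120 + 560 = 697.
Step 2: q^n = 2^16 = 65536.
Step 3: Hamming bound ⌊q^n / V_q(n,t)⌋ = ⌊65536/697⌋ = 94.
Step 4: Compare |C| = 45 to 94: satisfied.
The claimed |C| lies below the Hamming bound.


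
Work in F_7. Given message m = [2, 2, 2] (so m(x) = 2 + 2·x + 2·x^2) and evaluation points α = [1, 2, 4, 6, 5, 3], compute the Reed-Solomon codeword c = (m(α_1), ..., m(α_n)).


c = [6, 0, 0, 2, 6, 5]

Message polynomial: m(x) = 2 + 2·x + 2·x^2 (mod 7).
For each evaluation point α_i, compute m(α_i) mod 7:
  α_1 = 1: Horner steps 2 → 4 → 6, so m(1) = 6.
  α_2 = 2: Horner steps 2 → 6 → 0, so m(2) = 0.
  α_3 = 4: Horner steps 2 → 3 → 0, so m(4) = 0.
  α_4 = 6: Horner steps 2 → 0 → 2, so m(6) = 2.
  α_5 = 5: Horner steps 2 → 5 → 6, so m(5) = 6.
  α_6 = 3: Horner steps 2 → 1 → 5, so m(3) = 5.
Codeword c = [6, 0, 0, 2, 6, 5] ∈ F_7^6.


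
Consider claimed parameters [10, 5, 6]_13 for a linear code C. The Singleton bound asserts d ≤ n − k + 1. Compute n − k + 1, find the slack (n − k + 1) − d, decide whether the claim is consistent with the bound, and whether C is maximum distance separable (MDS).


Singleton RHS = n − k + 1 = 6, slack = 0, bound satisfied, MDS.

Singleton bound: d ≤ n − k + 1.
Here n = 10, k = 5, so n − k + 1 = 6.
Given d = 6, check d ≤ 6: YES.
Slack = (n − k + 1) − d = 0.
The code is MDS (slack = 0).
Description: the claimed parameters are [10, 5, 6]_13; such a code would be MDS (meets Singleton bound).


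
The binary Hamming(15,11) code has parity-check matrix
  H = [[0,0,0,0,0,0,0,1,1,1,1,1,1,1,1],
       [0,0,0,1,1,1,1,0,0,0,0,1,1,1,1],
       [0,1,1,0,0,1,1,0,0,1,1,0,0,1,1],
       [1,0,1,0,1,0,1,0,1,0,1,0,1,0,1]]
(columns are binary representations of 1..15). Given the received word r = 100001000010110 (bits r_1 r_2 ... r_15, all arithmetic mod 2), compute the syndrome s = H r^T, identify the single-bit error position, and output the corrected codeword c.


s = (1, 1, 1, 1)^T, error position = 15, corrected codeword c = 100001000010111

Compute s = H r^T mod 2 one row at a time:
  s_1 = 0 + 0 + 0 + 1 + 0 + 1 + 1 + 0 = 3 ≡ 1 (mod 2).
  s_2 = 0 + 0 + 1 + 0 + 0 + 1 + 1 + 0 = 3 ≡ 1 (mod 2).
  s_3 = 0 + 0 + 1 + 0 + 0 + 1 + 1 + 0 = 3 ≡ 1 (mod 2).
  s_4 = 1 + 0 + 0 + 0 + 0 + 1 + 1 + 0 = 3 ≡ 1 (mod 2).
s = (1, 1, 1, 1)^T — this equals column 15 of H (binary 1111), so error is at position 15.
Correct: flip bit 15 of r = 100001000010110 to get c = 100001000010111.


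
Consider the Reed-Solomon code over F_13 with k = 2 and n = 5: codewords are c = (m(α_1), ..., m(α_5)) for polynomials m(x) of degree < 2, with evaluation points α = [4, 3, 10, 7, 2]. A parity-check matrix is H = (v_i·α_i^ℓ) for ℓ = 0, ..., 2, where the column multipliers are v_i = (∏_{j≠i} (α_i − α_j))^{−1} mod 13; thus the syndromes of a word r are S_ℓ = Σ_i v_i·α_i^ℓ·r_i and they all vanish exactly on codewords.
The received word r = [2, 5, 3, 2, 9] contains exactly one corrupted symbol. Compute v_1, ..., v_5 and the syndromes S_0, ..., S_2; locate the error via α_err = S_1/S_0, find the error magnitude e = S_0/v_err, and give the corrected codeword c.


S = (4, 3, 12), error at position 1, error magnitude e = 1, c = [1, 5, 3, 2, 9].

Step 1: column multipliers v_i = (∏_{j≠i}(α_i − α_j))^{−1} mod 13.
  i = 1 (α = 4): (4−3)(4−10)(4−7)(4−2) = 1·(−6)·(−3)·2 = 36 ≡ 10, so v_1 = 10^{−1} = 4 (mod 13).
  i = 2 (α = 3): (3−4)(3−10)(3−7)(3−2) = (−1)·(−7)·(−4)·1 = −28 ≡ 11, so v_2 = 11^{−1} = 6 (mod 13).
  i = 3 (α = 10): (10−4)(10−3)(10−7)(10−2) = 6·7·3·8 = 1008 ≡ 7, so v_3 = 7^{−1} = 2 (mod 13).
  i = 4 (α = 7): (7−4)(7−3)(7−10)(7−2) = 3·4·(−3)·5 = −180 ≡ 2, so v_4 = 2^{−1} = 7 (mod 13).
  i = 5 (α = 2): (2−4)(2−3)(2−10)(2−7) = (−2)·(−1)·(−8)·(−5) = 80 ≡ 2, so v_5 = 2^{−1} = 7 (mod 13).
  v = [4, 6, 2, 7, 7].
Step 2: syndromes of r = [2, 5, 3, 2, 9] (all sums mod 13).
  S_0 = Σ v_i r_i = 4·2 + 6·5 + 2·3 + 7·2 + 7·9 = 121 ≡ 4.
  S_1 = Σ v_i α_i r_i = 4·4·2 + 6·3·5 + 2·10·3 + 7·7·2 + 7·2·9 = 406 ≡ 3.
  α_i^2 mod 13 = [3, 9, 9, 10, 4].
  S_2 = Σ v_i α_i^2 r_i = 4·3·2 + 6·9·5 + 2·9·3 + 7·10·2 + 7·4·9 = 740 ≡ 12.
  S = (4, 3, 12) ≠ 0, so r is not a codeword (an error is present).
Step 3: locate the error. For a single error e at position i, S_ℓ = v_i·e·α_i^ℓ, so α_err = S_1/S_0.
  S_0^{−1} = 4^{−1} = 10 (mod 13), so α_err = 3·10 = 30 ≡ 4 = α_1. Error position i = 1.
  Consistency check: S_2/S_1 = 12·9 = 108 ≡ 4 = α_err ✓ (single-error assumption holds).
Step 4: error magnitude e = S_0/v_1 = S_0·∏_{j≠1}(α_1 − α_j) = 4·10 = 40 ≡ 1 (mod 13).
Step 5: correct position 1: c_1 = r_1 − e = 2 − 1 ≡ 1 (mod 13). Hence c = [1, 5, 3, 2, 9].
  Check: interpolating c through the α_i gives m(x) = 4 + 9·x (degree < 2) with m(α_i) = c_i for every i, so c is indeed a codeword.


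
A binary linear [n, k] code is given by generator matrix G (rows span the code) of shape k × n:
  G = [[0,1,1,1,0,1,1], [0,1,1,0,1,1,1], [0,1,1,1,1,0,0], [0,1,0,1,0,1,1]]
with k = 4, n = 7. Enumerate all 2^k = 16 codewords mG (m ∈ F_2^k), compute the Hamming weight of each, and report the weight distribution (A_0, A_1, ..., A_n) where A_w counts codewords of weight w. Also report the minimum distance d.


Weight distribution: A_0 = 1, A_1 = 2, A_2 = 2, A_3 = 4, A_4 = 5, A_5 = 2. Minimum distance d = 1.

Enumerate all 2^4 = 16 messages m ∈ F_2^4.
For each, compute codeword c = mG in F_2^7, then tally its weight.
  m = 0000 → c = 0000000, weight = 0.
  m = 1000 → c = 0111011, weight = 5.
  m = 0100 → c = 0110111, weight = 5.
  m = 1100 → c = 0001100, weight = 2.
  m = 0010 → c = 0111100, weight = 4.
  m = 1010 → c = 0000111, weight = 3.
  m = 0110 → c = 0001011, weight = 3.
  m = 1110 → c = 0110000, weight = 2.
  m = 0001 → c = 0101011, weight = 4.
  m = 1001 → c = 0010000, weight = 1.
  m = 0101 → c = 0011100, weight = 3.
  m = 1101 → c = 0100111, weight = 4.
  m = 0011 → c = 0010111, weight = 4.
  m = 1011 → c = 0101100, weight = 3.
  m = 0111 → c = 0100000, weight = 1.
  m = 1111 → c = 0011011, weight = 4.
Tally weights:
  weight 0: 1 codewords.
  weight 1: 2 codewords.
  weight 2: 2 codewords.
  weight 3: 4 codewords.
  weight 4: 5 codewords.
  weight 5: 2 codewords.
Minimum distance d = smallest w > 0 with A_w > 0 = 1.
Sanity: Σ A_w = 16 = 2^4 = 16 ✓.


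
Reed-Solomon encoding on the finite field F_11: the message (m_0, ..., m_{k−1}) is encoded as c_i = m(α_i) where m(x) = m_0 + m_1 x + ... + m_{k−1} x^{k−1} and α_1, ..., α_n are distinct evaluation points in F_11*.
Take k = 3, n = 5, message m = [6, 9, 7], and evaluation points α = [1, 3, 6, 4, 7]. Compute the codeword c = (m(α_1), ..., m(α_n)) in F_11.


c = [0, 8, 4, 0, 5]

Message polynomial: m(x) = 6 + 9·x + 7·x^2 (mod 11).
For each evaluation point α_i, compute m(α_i) mod 11:
  α_1 = 1: Horner steps 7 → 5 → 0, so m(1) = 0.
  α_2 = 3: Horner steps 7 → 8 → 8, so m(3) = 8.
  α_3 = 6: Horner steps 7 → 7 → 4, so m(6) = 4.
  α_4 = 4: Horner steps 7 → 4 → 0, so m(4) = 0.
  α_5 = 7: Horner steps 7 → 3 → 5, so m(7) = 5.
Codeword c = [0, 8, 4, 0, 5] ∈ F_11^5.


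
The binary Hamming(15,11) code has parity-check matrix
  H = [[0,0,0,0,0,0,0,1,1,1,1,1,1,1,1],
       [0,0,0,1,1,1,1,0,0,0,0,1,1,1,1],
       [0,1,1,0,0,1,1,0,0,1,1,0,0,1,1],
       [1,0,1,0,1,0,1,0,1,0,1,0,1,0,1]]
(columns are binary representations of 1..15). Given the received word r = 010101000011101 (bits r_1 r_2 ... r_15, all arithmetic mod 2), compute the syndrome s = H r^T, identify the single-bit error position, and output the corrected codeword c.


s = (0, 1, 0, 1)^T, error position = 5, corrected codeword c = 010111000011101

Compute s = H r^T mod 2 one row at a time:
  s_1 = 0 + 0 + 0 + 1 + 1 + 1 + 0 + 1 = 4 ≡ 0 (mod 2).
  s_2 = 1 + 0 + 1 + 0 + 1 + 1 + 0 + 1 = 5 ≡ 1 (mod 2).
  s_3 = 1 + 0 + 1 + 0 + 0 + 1 + 0 + 1 = 4 ≡ 0 (mod 2).
  s_4 = 0 + 0 + 0 + 0 + 0 + 1 + 1 + 1 = 3 ≡ 1 (mod 2).
s = (0, 1, 0, 1)^T — this equals column 5 of H (binary 0101), so error is at position 5.
Correct: flip bit 5 of r = 010101000011101 to get c = 010111000011101.


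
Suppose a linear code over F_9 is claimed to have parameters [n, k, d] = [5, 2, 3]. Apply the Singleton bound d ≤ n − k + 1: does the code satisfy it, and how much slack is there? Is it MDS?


Singleton RHS = n − k + 1 = 4, slack = 1, bound satisfied, not MDS.

Singleton bound: d ≤ n − k + 1.
Here n = 5, k = 2, so n − k + 1 = 4.
Given d = 3, check d ≤ 4: YES.
Slack = (n − k + 1) − d = 1.
The code is NOT MDS (slack = 1 > 0).
Description: the claimed parameters are [5, 2, 3]_9; such a code would be non-MDS.


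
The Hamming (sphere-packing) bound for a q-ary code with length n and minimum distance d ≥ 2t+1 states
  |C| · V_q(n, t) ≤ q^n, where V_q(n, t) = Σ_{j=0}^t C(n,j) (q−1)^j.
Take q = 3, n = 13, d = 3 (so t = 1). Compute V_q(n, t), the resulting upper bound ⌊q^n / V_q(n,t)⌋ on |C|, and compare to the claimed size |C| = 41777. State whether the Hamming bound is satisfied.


V_q(n, t) = 27, q^n = 1594323, Hamming bound = 59049, |C| = 41777 ≤ bound (satisfied).

Step 1: Compute V_q(n, t) = Σ_{j=0}^1 C(n, j) (q−1)^j.
  j = 0: C(13,0)·(2)^0 = 1·1 = 1.
  j = 1: C(13,1)·(2)^1 = 13·2 = 26.
  V_q(n, t) = 1 + 26 = 27.
Step 2: q^n = 3^13 = 1594323.
Step 3: Hamming bound ⌊q^n / V_q(n,t)⌋ = ⌊1594323/27⌋ = 59049.
Step 4: Compare |C| = 41777 to 59049: satisfied.
The claimed |C| lies below the Hamming bound.


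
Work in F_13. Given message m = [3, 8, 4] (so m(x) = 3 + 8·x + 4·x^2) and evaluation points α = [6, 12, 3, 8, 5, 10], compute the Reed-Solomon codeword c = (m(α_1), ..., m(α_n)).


c = [0, 12, 11, 11, 0, 2]

Message polynomial: m(x) = 3 + 8·x + 4·x^2 (mod 13).
For each evaluation point α_i, compute m(α_i) mod 13:
  α_1 = 6: Horner steps 4 → 6 → 0, so m(6) = 0.
  α_2 = 12: Horner steps 4 → 4 → 12, so m(12) = 12.
  α_3 = 3: Horner steps 4 → 7 → 11, so m(3) = 11.
  α_4 = 8: Horner steps 4 → 1 → 11, so m(8) = 11.
  α_5 = 5: Horner steps 4 → 2 → 0, so m(5) = 0.
  α_6 = 10: Horner steps 4 → 9 → 2, so m(10) = 2.
Codeword c = [0, 12, 11, 11, 0, 2] ∈ F_13^6.


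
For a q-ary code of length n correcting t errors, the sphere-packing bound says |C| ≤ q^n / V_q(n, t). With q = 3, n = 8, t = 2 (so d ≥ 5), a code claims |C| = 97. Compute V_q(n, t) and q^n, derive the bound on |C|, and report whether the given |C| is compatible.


V_q(n, t) = 129, q^n = 6561, Hamming bound = 50, |C| = 97 > bound (violated).

Step 1: Compute V_q(n, t) = Σ_{j=0}^2 C(n, j) (q−1)^j.
  j = 0: C(8,0)·(2)^0 = 1·1 = 1.
  j = 1: C(8,1)·(2)^1 = 8·2 = 16.
  j = 2: C(8,2)·(2)^2 = 28·4 = 112.
  V_q(n, t) = 1 + 16 + 112 = 129.
Step 2: q^n = 3^8 = 6561.
Step 3: Hamming bound ⌊q^n / V_q(n,t)⌋ = ⌊6561/129⌋ = 50.
Step 4: Compare |C| = 97 to 50: violated.
The claimed |C| lies above the Hamming bound, so no 3-ary code of length 8 with d ≥ 5 can have 97 codewords.


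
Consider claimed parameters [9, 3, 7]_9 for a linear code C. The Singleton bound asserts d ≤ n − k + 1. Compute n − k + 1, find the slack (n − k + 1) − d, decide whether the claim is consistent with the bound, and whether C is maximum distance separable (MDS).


Singleton RHS = n − k + 1 = 7, slack = 0, bound satisfied, MDS.

Singleton bound: d ≤ n − k + 1.
Here n = 9, k = 3, so n − k + 1 = 7.
Given d = 7, check d ≤ 7: YES.
Slack = (n − k + 1) − d = 0.
The code is MDS (slack = 0).
Description: the claimed parameters are [9, 3, 7]_9; such a code would be MDS (meets Singleton bound).


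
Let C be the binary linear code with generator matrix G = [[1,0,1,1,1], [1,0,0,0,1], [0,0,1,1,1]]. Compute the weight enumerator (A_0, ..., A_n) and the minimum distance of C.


Weight distribution: A_0 = 1, A_1 = 2, A_2 = 2, A_3 = 2, A_4 = 1. Minimum distance d = 1.

Enumerate all 2^3 = 8 messages m ∈ F_2^3.
For each, compute codeword c = mG in F_2^5, then tally its weight.
  m = 000 → c = 00000, weight = 0.
  m = 100 → c = 10111, weight = 4.
  m = 010 → c = 10001, weight = 2.
  m = 110 → c = 00110, weight = 2.
  m = 001 → c = 00111, weight = 3.
  m = 101 → c = 10000, weight = 1.
  m = 011 → c = 10110, weight = 3.
  m = 111 → c = 00001, weight = 1.
Tally weights:
  weight 0: 1 codewords.
  weight 1: 2 codewords.
  weight 2: 2 codewords.
  weight 3: 2 codewords.
  weight 4: 1 codewords.
Minimum distance d = smallest w > 0 with A_w > 0 = 1.
Sanity: Σ A_w = 8 = 2^3 = 8 ✓.


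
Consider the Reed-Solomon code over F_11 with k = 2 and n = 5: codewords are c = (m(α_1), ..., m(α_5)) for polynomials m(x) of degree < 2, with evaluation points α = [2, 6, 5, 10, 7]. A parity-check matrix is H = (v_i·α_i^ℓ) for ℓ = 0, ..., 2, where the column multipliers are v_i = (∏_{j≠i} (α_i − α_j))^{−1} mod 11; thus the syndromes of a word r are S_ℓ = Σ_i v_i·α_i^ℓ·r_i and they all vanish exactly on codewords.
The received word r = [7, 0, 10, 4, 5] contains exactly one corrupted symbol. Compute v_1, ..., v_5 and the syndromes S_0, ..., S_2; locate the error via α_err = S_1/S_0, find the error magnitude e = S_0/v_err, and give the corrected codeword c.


S = (5, 2, 3), error at position 5, error magnitude e = 4, c = [7, 0, 10, 4, 1].

Step 1: column multipliers v_i = (∏_{j≠i}(α_i − α_j))^{−1} mod 11.
  i = 1 (α = 2): (2−6)(2−5)(2−10)(2−7) = (−4)·(−3)·(−8)·(−5) = 480 ≡ 7, so v_1 = 7^{−1} = 8 (mod 11).
  i = 2 (α = 6): (6−2)(6−5)(6−10)(6−7) = 4·1·(−4)·(−1) = 16 ≡ 5, so v_2 = 5^{−1} = 9 (mod 11).
  i = 3 (α = 5): (5−2)(5−6)(5−10)(5−7) = 3·(−1)·(−5)·(−2) = −30 ≡ 3, so v_3 = 3^{−1} = 4 (mod 11).
  i = 4 (α = 10): (10−2)(10−6)(10−5)(10−7) = 8·4·5·3 = 480 ≡ 7, so v_4 = 7^{−1} = 8 (mod 11).
  i = 5 (α = 7): (7−2)(7−6)(7−5)(7−10) = 5·1·2·(−3) = −30 ≡ 3, so v_5 = 3^{−1} = 4 (mod 11).
  v = [8, 9, 4, 8, 4].
Step 2: syndromes of r = [7, 0, 10, 4, 5] (all sums mod 11).
  S_0 = Σ v_i r_i = 8·7 + 9·0 + 4·10 + 8·4 + 4·5 = 148 ≡ 5.
  S_1 = Σ v_i α_i r_i = 8·2·7 + 9·6·0 + 4·5·10 + 8·10·4 + 4·7·5 = 772 ≡ 2.
  α_i^2 mod 11 = [4, 3, 3, 1, 5].
  S_2 = Σ v_i α_i^2 r_i = 8·4·7 + 9·3·0 + 4·3·10 + 8·1·4 + 4·5·5 = 476 ≡ 3.
  S = (5, 2, 3) ≠ 0, so r is not a codeword (an error is present).
Step 3: locate the error. For a single error e at position i, S_ℓ = v_i·e·α_i^ℓ, so α_err = S_1/S_0.
  S_0^{−1} = 5^{−1} = 9 (mod 11), so α_err = 2·9 = 18 ≡ 7 = α_5. Error position i = 5.
  Consistency check: S_2/S_1 = 3·6 = 18 ≡ 7 = α_err ✓ (single-error assumption holds).
Step 4: error magnitude e = S_0/v_5 = S_0·∏_{j≠5}(α_5 − α_j) = 5·3 = 15 ≡ 4 (mod 11).
Step 5: correct position 5: c_5 = r_5 − e = 5 − 4 ≡ 1 (mod 11). Hence c = [7, 0, 10, 4, 1].
  Check: interpolating c through the α_i gives m(x) = 5 + 1·x (degree < 2) with m(α_i) = c_i for every i, so c is indeed a codeword.


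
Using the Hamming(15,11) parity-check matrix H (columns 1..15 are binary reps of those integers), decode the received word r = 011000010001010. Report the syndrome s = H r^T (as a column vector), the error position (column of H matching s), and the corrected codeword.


s = (1, 0, 1, 1)^T, error position = 11, corrected codeword c = 011000010011010

Compute s = H r^T mod 2 one row at a time:
  s_1 = 1 + 0 + 0 + 0 + 1 + 0 + 1 + 0 = 3 ≡ 1 (mod 2).
  s_2 = 0 + 0 + 0 + 0 + 1 + 0 + 1 + 0 = 2 ≡ 0 (mod 2).
  s_3 = 1 + 1 + 0 + 0 + 0 + 0 + 1 + 0 = 3 ≡ 1 (mod 2).
  s_4 = 0 + 1 + 0 + 0 + 0 + 0 + 0 + 0 = 1 ≡ 1 (mod 2).
s = (1, 0, 1, 1)^T — this equals column 11 of H (binary 1011), so error is at position 11.
Correct: flip bit 11 of r = 011000010001010 to get c = 011000010011010.


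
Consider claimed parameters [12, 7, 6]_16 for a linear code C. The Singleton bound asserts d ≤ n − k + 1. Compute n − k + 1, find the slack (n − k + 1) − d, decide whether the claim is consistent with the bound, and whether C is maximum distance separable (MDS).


Singleton RHS = n − k + 1 = 6, slack = 0, bound satisfied, MDS.

Singleton bound: d ≤ n − k + 1.
Here n = 12, k = 7, so n − k + 1 = 6.
Given d = 6, check d ≤ 6: YES.
Slack = (n − k + 1) − d = 0.
The code is MDS (slack = 0).
Description: the claimed parameters are [12, 7, 6]_16; such a code would be MDS (meets Singleton bound).


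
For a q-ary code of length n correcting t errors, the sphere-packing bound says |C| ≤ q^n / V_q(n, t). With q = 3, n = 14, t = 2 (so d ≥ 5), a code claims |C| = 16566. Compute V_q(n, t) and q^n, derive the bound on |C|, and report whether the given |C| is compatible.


V_q(n, t) = 393, q^n = 4782969, Hamming bound = 12170, |C| = 16566 > bound (violated).

Step 1: Compute V_q(n, t) = Σ_{j=0}^2 C(n, j) (q−1)^j.
  j = 0: C(14,0)·(2)^0 = 1·1 = 1.
  j = 1: C(14,1)·(2)^1 = 14·2 = 28.
  j = 2: C(14,2)·(2)^2 = 91·4 = 364.
  V_q(n, t) = 1 + 28 + 364 = 393.
Step 2: q^n = 3^14 = 4782969.
Step 3: Hamming bound ⌊q^n / V_q(n,t)⌋ = ⌊4782969/393⌋ = 12170.
Step 4: Compare |C| = 16566 to 12170: violated.
The claimed |C| lies above the Hamming bound, so no 3-ary code of length 14 with d ≥ 5 can have 16566 codewords.


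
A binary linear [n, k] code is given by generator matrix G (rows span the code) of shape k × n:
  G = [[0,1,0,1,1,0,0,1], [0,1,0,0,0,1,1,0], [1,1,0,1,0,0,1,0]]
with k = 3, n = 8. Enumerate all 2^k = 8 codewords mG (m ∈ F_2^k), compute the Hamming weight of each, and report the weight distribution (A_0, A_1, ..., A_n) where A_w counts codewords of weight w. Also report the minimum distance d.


Weight distribution: A_0 = 1, A_3 = 2, A_4 = 3, A_5 = 2. Minimum distance d = 3.

Enumerate all 2^3 = 8 messages m ∈ F_2^3.
For each, compute codeword c = mG in F_2^8, then tally its weight.
  m = 000 → c = 00000000, weight = 0.
  m = 100 → c = 01011001, weight = 4.
  m = 010 → c = 01000110, weight = 3.
  m = 110 → c = 00011111, weight = 5.
  m = 001 → c = 11010010, weight = 4.
  m = 101 → c = 10001011, weight = 4.
  m = 011 → c = 10010100, weight = 3.
  m = 111 → c = 11001101, weight = 5.
Tally weights:
  weight 0: 1 codewords.
  weight 3: 2 codewords.
  weight 4: 3 codewords.
  weight 5: 2 codewords.
Minimum distance d = smallest w > 0 with A_w > 0 = 3.
Sanity: Σ A_w = 8 = 2^3 = 8 ✓.


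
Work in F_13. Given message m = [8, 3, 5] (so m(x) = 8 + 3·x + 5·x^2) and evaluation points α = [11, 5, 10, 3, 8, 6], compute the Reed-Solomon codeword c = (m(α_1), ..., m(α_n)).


c = [9, 5, 5, 10, 1, 11]

Message polynomial: m(x) = 8 + 3·x + 5·x^2 (mod 13).
For each evaluation point α_i, compute m(α_i) mod 13:
  α_1 = 11: Horner steps 5 → 6 → 9, so m(11) = 9.
  α_2 = 5: Horner steps 5 → 2 → 5, so m(5) = 5.
  α_3 = 10: Horner steps 5 → 1 → 5, so m(10) = 5.
  α_4 = 3: Horner steps 5 → 5 → 10, so m(3) = 10.
  α_5 = 8: Horner steps 5 → 4 → 1, so m(8) = 1.
  α_6 = 6: Horner steps 5 → 7 → 11, so m(6) = 11.
Codeword c = [9, 5, 5, 10, 1, 11] ∈ F_13^6.


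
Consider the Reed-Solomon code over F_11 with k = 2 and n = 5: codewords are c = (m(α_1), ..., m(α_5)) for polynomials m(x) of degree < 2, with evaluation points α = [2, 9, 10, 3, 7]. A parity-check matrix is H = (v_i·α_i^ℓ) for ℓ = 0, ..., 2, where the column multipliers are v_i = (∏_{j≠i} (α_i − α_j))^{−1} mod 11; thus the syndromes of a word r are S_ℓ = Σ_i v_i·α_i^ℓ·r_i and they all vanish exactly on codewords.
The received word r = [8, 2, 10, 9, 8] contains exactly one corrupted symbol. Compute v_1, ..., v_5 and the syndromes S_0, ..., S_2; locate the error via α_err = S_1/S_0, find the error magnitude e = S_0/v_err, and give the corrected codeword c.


S = (8, 5, 10), error at position 1, error magnitude e = 7, c = [1, 2, 10, 9, 8].

Step 1: column multipliers v_i = (∏_{j≠i}(α_i − α_j))^{−1} mod 11.
  i = 1 (α = 2): (2−9)(2−10)(2−3)(2−7) = (−7)·(−8)·(−1)·(−5) = 280 ≡ 5, so v_1 = 5^{−1} = 9 (mod 11).
  i = 2 (α = 9): (9−2)(9−10)(9−3)(9−7) = 7·(−1)·6·2 = −84 ≡ 4, so v_2 = 4^{−1} = 3 (mod 11).
  i = 3 (α = 10): (10−2)(10−9)(10−3)(10−7) = 8·1·7·3 = 168 ≡ 3, so v_3 = 3^{−1} = 4 (mod 11).
  i = 4 (α = 3): (3−2)(3−9)(3−10)(3−7) = 1·(−6)·(−7)·(−4) = −168 ≡ 8, so v_4 = 8^{−1} = 7 (mod 11).
  i = 5 (α = 7): (7−2)(7−9)(7−10)(7−3) = 5·(−2)·(−3)·4 = 120 ≡ 10, so v_5 = 10^{−1} = 10 (mod 11).
  v = [9, 3, 4, 7, 10].
Step 2: syndromes of r = [8, 2, 10, 9, 8] (all sums mod 11).
  S_0 = Σ v_i r_i = 9·8 + 3·2 + 4·10 + 7·9 + 10·8 = 261 ≡ 8.
  S_1 = Σ v_i α_i r_i = 9·2·8 + 3·9·2 + 4·10·10 + 7·3·9 + 10·7·8 = 1347 ≡ 5.
  α_i^2 mod 11 = [4, 4, 1, 9, 5].
  S_2 = Σ v_i α_i^2 r_i = 9·4·8 + 3·4·2 + 4·1·10 + 7·9·9 + 10·5·8 = 1319 ≡ 10.
  S = (8, 5, 10) ≠ 0, so r is not a codeword (an error is present).
Step 3: locate the error. For a single error e at position i, S_ℓ = v_i·e·α_i^ℓ, so α_err = S_1/S_0.
  S_0^{−1} = 8^{−1} = 7 (mod 11), so α_err = 5·7 = 35 ≡ 2 = α_1. Error position i = 1.
  Consistency check: S_2/S_1 = 10·9 = 90 ≡ 2 = α_err ✓ (single-error assumption holds).
Step 4: error magnitude e = S_0/v_1 = S_0·∏_{j≠1}(α_1 − α_j) = 8·5 = 40 ≡ 7 (mod 11).
Step 5: correct position 1: c_1 = r_1 − e = 8 − 7 ≡ 1 (mod 11). Hence c = [1, 2, 10, 9, 8].
  Check: interpolating c through the α_i gives m(x) = 7 + 8·x (degree < 2) with m(α_i) = c_i for every i, so c is indeed a codeword.


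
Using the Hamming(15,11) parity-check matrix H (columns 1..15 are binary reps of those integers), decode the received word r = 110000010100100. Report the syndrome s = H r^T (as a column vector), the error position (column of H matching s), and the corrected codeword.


s = (1, 1, 0, 0)^T, error position = 12, corrected codeword c = 110000010101100

Compute s = H r^T mod 2 one row at a time:
  s_1 = 1 + 0 + 1 + 0 + 0 + 1 + 0 + 0 = 3 ≡ 1 (mod 2).
  s_2 = 0 + 0 + 0 + 0 + 0 + 1 + 0 + 0 = 1 ≡ 1 (mod 2).
  s_3 = 1 + 0 + 0 + 0 + 1 + 0 + 0 + 0 = 2 ≡ 0 (mod 2).
  s_4 = 1 + 0 + 0 + 0 + 0 + 0 + 1 + 0 = 2 ≡ 0 (mod 2).
s = (1, 1, 0, 0)^T — this equals column 12 of H (binary 1100), so error is at position 12.
Correct: flip bit 12 of r = 110000010100100 to get c = 110000010101100.
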